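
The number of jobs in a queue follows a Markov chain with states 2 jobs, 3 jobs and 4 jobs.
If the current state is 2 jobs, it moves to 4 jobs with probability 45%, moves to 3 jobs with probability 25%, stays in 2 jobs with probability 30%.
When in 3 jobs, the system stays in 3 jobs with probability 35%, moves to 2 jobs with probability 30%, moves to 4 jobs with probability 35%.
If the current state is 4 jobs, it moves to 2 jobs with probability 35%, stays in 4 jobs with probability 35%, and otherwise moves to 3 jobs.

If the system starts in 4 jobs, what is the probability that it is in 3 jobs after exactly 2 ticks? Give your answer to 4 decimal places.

0.2975

Sum over the intermediate state after 1 tick:
P = P(4 jobs→2 jobs)·P(2 jobs→3 jobs) + P(4 jobs→3 jobs)·P(3 jobs→3 jobs) + P(4 jobs→4 jobs)·P(4 jobs→3 jobs)
  = 0.35×0.25 + 0.3×0.35 + 0.35×0.3
  = 0.0875 + 0.1050 + 0.1050 = 0.2975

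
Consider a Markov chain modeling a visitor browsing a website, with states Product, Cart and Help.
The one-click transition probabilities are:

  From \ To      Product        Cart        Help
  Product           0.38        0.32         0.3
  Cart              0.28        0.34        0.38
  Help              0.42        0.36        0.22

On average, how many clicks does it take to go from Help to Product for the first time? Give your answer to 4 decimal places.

2.6984

Let t(s) be the expected number of clicks to first reach Product from state s, with t(Product) = 0. Conditioning on the first click:
t(Cart) = 1 + 0.34·t(Cart) + 0.38·t(Help)
t(Help) = 1 + 0.36·t(Cart) + 0.22·t(Help)
Solving: t(Cart) = 3.0688, t(Help) = 2.6984.
Expected clicks from Help to Product: 2.6984.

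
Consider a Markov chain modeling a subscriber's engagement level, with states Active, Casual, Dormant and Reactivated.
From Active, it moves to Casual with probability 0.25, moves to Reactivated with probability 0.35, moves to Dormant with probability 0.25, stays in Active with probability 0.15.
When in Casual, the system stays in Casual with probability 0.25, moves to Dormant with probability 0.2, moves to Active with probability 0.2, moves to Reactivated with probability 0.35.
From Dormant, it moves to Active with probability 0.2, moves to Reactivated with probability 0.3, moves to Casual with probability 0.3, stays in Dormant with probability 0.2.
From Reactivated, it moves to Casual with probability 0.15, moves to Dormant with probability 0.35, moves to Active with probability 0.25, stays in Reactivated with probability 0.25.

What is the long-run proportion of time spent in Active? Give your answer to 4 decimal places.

0.2051

Let the stationary distribution be π with π = πP and π_1 + π_2 + π_3 + π_4 = 1.
π_1 = 0.15·π_1 + 0.2·π_2 + 0.2·π_3 + 0.25·π_4
π_2 = 0.25·π_1 + 0.25·π_2 + 0.3·π_3 + 0.15·π_4
π_3 = 0.25·π_1 + 0.2·π_2 + 0.2·π_3 + 0.35·π_4
Solving with the normalization constraint gives π = (0.2051, 0.2322, 0.2562, 0.3065).
So the stationary probability of Active is 0.2051.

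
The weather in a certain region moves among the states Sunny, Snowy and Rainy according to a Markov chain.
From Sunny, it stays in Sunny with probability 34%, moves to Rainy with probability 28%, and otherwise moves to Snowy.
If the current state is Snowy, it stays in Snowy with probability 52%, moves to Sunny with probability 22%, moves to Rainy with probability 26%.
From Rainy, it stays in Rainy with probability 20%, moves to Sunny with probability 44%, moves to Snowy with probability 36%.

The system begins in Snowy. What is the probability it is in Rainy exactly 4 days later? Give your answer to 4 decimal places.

Propagate the distribution vector 4 days from Snowy.
After 0 days: (0.0000, 1.0000, 0.0000)
After 1 day: (0.2200, 0.5200, 0.2600)
After 2 days: (0.3036, 0.4476, 0.2488)
After 3 days: (0.3112, 0.4377, 0.2511)
After 4 days: (0.3126, 0.4363, 0.2512)
P(in Rainy after 4 days) = 0.2512

0.2512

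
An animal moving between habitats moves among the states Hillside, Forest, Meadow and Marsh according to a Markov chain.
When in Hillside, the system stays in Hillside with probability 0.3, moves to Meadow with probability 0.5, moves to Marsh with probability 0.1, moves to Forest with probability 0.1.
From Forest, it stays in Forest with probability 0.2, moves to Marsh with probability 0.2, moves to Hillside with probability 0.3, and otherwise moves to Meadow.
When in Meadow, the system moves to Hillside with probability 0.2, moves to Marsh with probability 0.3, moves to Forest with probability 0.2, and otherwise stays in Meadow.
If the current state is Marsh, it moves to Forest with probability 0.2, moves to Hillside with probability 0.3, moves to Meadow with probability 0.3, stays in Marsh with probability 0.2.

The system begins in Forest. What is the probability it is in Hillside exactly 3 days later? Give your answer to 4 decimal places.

0.2640

Propagate the distribution vector 3 days from Forest.
After 0 days: (0.0000, 1.0000, 0.0000, 0.0000)
After 1 day: (0.3000, 0.2000, 0.3000, 0.2000)
After 2 days: (0.2700, 0.1700, 0.3600, 0.2000)
After 3 days: (0.2640, 0.1730, 0.3540, 0.2090)
P(in Hillside after 3 days) = 0.2640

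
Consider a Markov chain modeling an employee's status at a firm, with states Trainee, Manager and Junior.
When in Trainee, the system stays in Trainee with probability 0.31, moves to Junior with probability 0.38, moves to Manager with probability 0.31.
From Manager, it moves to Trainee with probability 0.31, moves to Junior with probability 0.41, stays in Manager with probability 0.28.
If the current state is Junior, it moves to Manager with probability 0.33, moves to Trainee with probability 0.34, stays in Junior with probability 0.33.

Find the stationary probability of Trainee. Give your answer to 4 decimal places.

Let the stationary distribution be π with π = πP and π_1 + π_2 + π_3 = 1.
π_1 = 0.31·π_1 + 0.31·π_2 + 0.34·π_3
π_2 = 0.31·π_1 + 0.28·π_2 + 0.33·π_3
Solving with the normalization constraint gives π = (0.3211, 0.3082, 0.3707).
So the stationary probability of Trainee is 0.3211.

0.3211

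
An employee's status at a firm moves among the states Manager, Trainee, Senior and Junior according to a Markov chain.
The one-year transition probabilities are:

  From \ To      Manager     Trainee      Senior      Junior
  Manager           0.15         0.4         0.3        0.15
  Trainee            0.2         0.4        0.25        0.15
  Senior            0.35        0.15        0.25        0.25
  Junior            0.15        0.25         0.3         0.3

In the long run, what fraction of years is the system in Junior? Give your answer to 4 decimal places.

Let the stationary distribution be π with π = πP and π_1 + π_2 + π_3 + π_4 = 1.
π_1 = 0.15·π_1 + 0.2·π_2 + 0.35·π_3 + 0.15·π_4
π_2 = 0.4·π_1 + 0.4·π_2 + 0.15·π_3 + 0.25·π_4
π_3 = 0.3·π_1 + 0.25·π_2 + 0.25·π_3 + 0.3·π_4
Solving with the normalization constraint gives π = (0.2193, 0.3009, 0.2714, 0.2084).
So the stationary probability of Junior is 0.2084.

0.2084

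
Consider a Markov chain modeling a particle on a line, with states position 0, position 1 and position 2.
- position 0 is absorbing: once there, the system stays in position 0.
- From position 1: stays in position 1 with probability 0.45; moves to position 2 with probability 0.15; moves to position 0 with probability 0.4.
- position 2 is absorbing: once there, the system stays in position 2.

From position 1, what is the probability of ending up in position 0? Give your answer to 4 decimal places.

0.7273

Let h(s) be the probability of absorption at position 0 starting from transient state s. Then h(position 0) = 1 and h(position 2) = 0. By first-step analysis:
h(position 1) = 0.4·1 + 0.45·h(position 1) + 0.15·0
Solving: h(position 1) = 0.7273.
Starting from position 1, the probability is 0.7273.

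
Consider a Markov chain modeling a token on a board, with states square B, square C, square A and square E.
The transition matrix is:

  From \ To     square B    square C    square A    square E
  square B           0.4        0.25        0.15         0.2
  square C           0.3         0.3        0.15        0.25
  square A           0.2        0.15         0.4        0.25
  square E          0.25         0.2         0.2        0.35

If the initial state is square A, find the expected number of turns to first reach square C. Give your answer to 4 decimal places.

5.2689

Let t(s) be the expected number of turns to first reach square C from state s, with t(square C) = 0. Conditioning on the first turn:
t(square B) = 1 + 0.4·t(square B) + 0.15·t(square A) + 0.2·t(square E)
t(square A) = 1 + 0.2·t(square B) + 0.4·t(square A) + 0.25·t(square E)
t(square E) = 1 + 0.25·t(square B) + 0.2·t(square A) + 0.35·t(square E)
Solving: t(square B) = 4.6308, t(square A) = 5.2689, t(square E) = 4.9407.
Expected turns from square A to square C: 5.2689.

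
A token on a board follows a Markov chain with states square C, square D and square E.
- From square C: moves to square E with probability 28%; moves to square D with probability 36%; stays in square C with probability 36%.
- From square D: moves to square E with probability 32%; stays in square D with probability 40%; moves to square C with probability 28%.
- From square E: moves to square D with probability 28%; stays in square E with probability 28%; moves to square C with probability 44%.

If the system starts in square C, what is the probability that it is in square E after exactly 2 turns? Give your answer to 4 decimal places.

0.2944

Sum over the intermediate state after 1 turn:
P = P(square C→square C)·P(square C→square E) + P(square C→square D)·P(square D→square E) + P(square C→square E)·P(square E→square E)
  = 0.36×0.28 + 0.36×0.32 + 0.28×0.28
  = 0.1008 + 0.1152 + 0.0784 = 0.2944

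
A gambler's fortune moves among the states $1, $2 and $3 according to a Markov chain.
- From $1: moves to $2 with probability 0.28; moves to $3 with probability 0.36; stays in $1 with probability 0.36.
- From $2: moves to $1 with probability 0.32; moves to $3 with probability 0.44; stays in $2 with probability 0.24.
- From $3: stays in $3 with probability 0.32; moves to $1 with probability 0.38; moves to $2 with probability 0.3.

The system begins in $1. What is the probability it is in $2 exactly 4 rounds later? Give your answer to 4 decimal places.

0.2763

Propagate the distribution vector 4 rounds from $1.
After 0 rounds: (1.0000, 0.0000, 0.0000)
After 1 round: (0.3600, 0.2800, 0.3600)
After 2 rounds: (0.3560, 0.2760, 0.3680)
After 3 rounds: (0.3563, 0.2763, 0.3674)
After 4 rounds: (0.3563, 0.2763, 0.3674)
P(in $2 after 4 rounds) = 0.2763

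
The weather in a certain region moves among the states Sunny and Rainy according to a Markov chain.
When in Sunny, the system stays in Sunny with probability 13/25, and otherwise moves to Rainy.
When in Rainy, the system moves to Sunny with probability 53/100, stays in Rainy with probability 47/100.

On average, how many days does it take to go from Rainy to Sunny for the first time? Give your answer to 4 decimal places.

Let t(s) be the expected number of days to first reach Sunny from state s, with t(Sunny) = 0. Conditioning on the first day:
t(Rainy) = 1 + 0.47·t(Rainy)
Solving: t(Rainy) = 1.8868.
Expected days from Rainy to Sunny: 1.8868.

1.8868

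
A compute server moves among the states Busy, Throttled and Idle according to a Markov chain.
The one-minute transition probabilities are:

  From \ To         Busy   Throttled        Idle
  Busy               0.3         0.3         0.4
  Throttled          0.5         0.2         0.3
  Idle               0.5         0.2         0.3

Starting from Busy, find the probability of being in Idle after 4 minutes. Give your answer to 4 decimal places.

Propagate the distribution vector 4 minutes from Busy.
After 0 minutes: (1.0000, 0.0000, 0.0000)
After 1 minute: (0.3000, 0.3000, 0.4000)
After 2 minutes: (0.4400, 0.2300, 0.3300)
After 3 minutes: (0.4120, 0.2440, 0.3440)
After 4 minutes: (0.4176, 0.2412, 0.3412)
P(in Idle after 4 minutes) = 0.3412

0.3412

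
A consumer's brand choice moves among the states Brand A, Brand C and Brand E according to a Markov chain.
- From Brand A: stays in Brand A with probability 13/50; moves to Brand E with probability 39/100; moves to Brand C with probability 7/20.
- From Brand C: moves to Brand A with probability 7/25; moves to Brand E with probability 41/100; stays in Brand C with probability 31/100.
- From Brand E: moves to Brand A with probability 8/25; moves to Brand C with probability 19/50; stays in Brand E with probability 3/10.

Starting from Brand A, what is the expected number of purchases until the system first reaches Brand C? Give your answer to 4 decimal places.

2.7721

Let t(s) be the expected number of purchases to first reach Brand C from state s, with t(Brand C) = 0. Conditioning on the first purchase:
t(Brand A) = 1 + 0.26·t(Brand A) + 0.39·t(Brand E)
t(Brand E) = 1 + 0.32·t(Brand A) + 0.3·t(Brand E)
Solving: t(Brand A) = 2.7721, t(Brand E) = 2.6958.
Expected purchases from Brand A to Brand C: 2.7721.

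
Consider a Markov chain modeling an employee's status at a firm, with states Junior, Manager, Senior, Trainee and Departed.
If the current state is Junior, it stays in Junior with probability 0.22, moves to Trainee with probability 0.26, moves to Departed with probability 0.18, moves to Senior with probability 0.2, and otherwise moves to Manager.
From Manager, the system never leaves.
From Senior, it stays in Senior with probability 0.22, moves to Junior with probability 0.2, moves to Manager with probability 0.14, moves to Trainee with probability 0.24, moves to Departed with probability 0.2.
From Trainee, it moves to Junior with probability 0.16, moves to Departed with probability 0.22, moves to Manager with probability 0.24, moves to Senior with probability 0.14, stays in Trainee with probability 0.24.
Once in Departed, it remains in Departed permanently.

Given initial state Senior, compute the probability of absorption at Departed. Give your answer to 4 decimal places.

Let h(s) be the probability of absorption at Departed starting from transient state s. Then h(Departed) = 1 and h(Manager) = 0. By first-step analysis:
h(Junior) = 0.22·h(Junior) + 0.14·0 + 0.2·h(Senior) + 0.26·h(Trainee) + 0.18·1
h(Senior) = 0.2·h(Junior) + 0.14·0 + 0.22·h(Senior) + 0.24·h(Trainee) + 0.2·1
h(Trainee) = 0.16·h(Junior) + 0.24·0 + 0.14·h(Senior) + 0.24·h(Trainee) + 0.22·1
Solving: h(Junior) = 0.5400, h(Senior) = 0.5501, h(Trainee) = 0.5045.
Starting from Senior, the probability is 0.5501.

0.5501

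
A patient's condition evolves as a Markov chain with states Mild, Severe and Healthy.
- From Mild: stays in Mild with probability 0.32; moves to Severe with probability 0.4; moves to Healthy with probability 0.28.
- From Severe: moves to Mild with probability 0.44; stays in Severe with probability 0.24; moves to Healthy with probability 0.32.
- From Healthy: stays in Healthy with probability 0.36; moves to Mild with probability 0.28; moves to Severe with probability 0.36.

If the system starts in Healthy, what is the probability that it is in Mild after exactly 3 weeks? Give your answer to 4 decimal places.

0.3464

Propagate the distribution vector 3 weeks from Healthy.
After 0 weeks: (0.0000, 0.0000, 1.0000)
After 1 week: (0.2800, 0.3600, 0.3600)
After 2 weeks: (0.3488, 0.3280, 0.3232)
After 3 weeks: (0.3464, 0.3346, 0.3190)
P(in Mild after 3 weeks) = 0.3464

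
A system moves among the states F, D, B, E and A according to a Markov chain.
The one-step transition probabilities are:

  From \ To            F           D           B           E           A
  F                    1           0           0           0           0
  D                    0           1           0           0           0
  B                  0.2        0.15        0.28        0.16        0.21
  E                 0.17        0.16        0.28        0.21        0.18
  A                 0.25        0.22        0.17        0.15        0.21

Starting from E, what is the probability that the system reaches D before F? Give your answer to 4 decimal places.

0.4666

Let h(s) be the probability of absorption at D starting from transient state s. Then h(D) = 1 and h(F) = 0. By first-step analysis:
h(B) = 0.2·0 + 0.15·1 + 0.28·h(B) + 0.16·h(E) + 0.21·h(A)
h(E) = 0.17·0 + 0.16·1 + 0.28·h(B) + 0.21·h(E) + 0.18·h(A)
h(A) = 0.25·0 + 0.22·1 + 0.17·h(B) + 0.15·h(E) + 0.21·h(A)
Solving: h(B) = 0.4471, h(E) = 0.4666, h(A) = 0.4633.
Starting from E, the probability is 0.4666.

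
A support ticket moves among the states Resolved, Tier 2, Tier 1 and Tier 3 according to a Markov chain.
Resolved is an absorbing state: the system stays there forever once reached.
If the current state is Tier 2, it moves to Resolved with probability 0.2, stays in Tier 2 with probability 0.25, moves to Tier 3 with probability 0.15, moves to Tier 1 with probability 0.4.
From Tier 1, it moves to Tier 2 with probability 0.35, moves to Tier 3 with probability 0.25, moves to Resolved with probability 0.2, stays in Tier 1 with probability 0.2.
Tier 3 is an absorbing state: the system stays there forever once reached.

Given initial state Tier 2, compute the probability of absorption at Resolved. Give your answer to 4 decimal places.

0.5217

Let h(s) be the probability of absorption at Resolved starting from transient state s. Then h(Resolved) = 1 and h(Tier 3) = 0. By first-step analysis:
h(Tier 2) = 0.2·1 + 0.25·h(Tier 2) + 0.4·h(Tier 1) + 0.15·0
h(Tier 1) = 0.2·1 + 0.35·h(Tier 2) + 0.2·h(Tier 1) + 0.25·0
Solving: h(Tier 2) = 0.5217, h(Tier 1) = 0.4783.
Starting from Tier 2, the probability is 0.5217.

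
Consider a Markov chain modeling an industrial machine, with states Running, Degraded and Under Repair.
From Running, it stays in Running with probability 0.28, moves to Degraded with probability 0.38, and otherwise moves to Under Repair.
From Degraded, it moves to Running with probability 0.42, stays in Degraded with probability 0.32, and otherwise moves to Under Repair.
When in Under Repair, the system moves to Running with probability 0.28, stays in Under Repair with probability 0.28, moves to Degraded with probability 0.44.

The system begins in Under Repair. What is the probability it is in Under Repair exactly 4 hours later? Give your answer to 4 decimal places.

Propagate the distribution vector 4 hours from Under Repair.
After 0 hours: (0.0000, 0.0000, 1.0000)
After 1 hour: (0.2800, 0.4400, 0.2800)
After 2 hours: (0.3416, 0.3704, 0.2880)
After 3 hours: (0.3319, 0.3751, 0.2931)
After 4 hours: (0.3325, 0.3751, 0.2924)
P(in Under Repair after 4 hours) = 0.2924

0.2924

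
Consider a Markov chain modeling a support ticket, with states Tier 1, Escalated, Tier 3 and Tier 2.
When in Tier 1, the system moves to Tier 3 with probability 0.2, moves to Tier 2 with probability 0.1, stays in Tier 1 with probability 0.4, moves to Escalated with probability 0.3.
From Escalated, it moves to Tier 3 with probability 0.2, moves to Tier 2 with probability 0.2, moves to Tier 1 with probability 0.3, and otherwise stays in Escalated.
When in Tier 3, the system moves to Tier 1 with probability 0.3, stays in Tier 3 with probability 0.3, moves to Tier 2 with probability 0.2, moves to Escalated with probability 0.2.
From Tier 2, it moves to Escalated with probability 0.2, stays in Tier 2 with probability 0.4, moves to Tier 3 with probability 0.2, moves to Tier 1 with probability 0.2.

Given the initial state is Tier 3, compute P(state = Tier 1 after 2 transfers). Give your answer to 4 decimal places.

Propagate the distribution vector 2 transfers from Tier 3.
After 0 transfers: (0.0000, 0.0000, 1.0000, 0.0000)
After 1 transfer: (0.3000, 0.2000, 0.3000, 0.2000)
After 2 transfers: (0.3100, 0.2500, 0.2300, 0.2100)
P(in Tier 1 after 2 transfers) = 0.3100

0.3100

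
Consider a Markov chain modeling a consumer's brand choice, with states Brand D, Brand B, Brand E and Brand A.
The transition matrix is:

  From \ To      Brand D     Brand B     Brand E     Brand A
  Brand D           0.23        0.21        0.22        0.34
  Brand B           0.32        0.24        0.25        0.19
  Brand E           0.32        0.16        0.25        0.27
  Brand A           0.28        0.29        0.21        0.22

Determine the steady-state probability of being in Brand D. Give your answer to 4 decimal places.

0.2841

Let the stationary distribution be π with π = πP and π_1 + π_2 + π_3 + π_4 = 1.
π_1 = 0.23·π_1 + 0.32·π_2 + 0.32·π_3 + 0.28·π_4
π_2 = 0.21·π_1 + 0.24·π_2 + 0.16·π_3 + 0.29·π_4
π_3 = 0.22·π_1 + 0.25·π_2 + 0.25·π_3 + 0.21·π_4
Solving with the normalization constraint gives π = (0.2841, 0.2259, 0.2311, 0.2589).
So the stationary probability of Brand D is 0.2841.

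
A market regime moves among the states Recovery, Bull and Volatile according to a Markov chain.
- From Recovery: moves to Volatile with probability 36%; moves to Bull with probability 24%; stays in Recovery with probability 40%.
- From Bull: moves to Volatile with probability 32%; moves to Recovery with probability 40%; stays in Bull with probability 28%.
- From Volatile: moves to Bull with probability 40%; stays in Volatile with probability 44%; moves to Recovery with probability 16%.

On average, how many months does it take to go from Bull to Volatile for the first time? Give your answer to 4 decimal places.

Let t(s) be the expected number of months to first reach Volatile from state s, with t(Volatile) = 0. Conditioning on the first month:
t(Recovery) = 1 + 0.4·t(Recovery) + 0.24·t(Bull)
t(Bull) = 1 + 0.4·t(Recovery) + 0.28·t(Bull)
Solving: t(Recovery) = 2.8571, t(Bull) = 2.9762.
Expected months from Bull to Volatile: 2.9762.

2.9762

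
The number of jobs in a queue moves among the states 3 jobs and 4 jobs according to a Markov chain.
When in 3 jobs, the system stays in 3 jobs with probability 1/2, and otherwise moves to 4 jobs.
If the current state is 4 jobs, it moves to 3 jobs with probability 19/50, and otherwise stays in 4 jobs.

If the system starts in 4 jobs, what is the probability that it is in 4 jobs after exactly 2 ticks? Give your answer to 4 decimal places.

0.5744

Sum over the intermediate state after 1 tick:
P = P(4 jobs→3 jobs)·P(3 jobs→4 jobs) + P(4 jobs→4 jobs)·P(4 jobs→4 jobs)
  = 0.38×0.5 + 0.62×0.62
  = 0.1900 + 0.3844 = 0.5744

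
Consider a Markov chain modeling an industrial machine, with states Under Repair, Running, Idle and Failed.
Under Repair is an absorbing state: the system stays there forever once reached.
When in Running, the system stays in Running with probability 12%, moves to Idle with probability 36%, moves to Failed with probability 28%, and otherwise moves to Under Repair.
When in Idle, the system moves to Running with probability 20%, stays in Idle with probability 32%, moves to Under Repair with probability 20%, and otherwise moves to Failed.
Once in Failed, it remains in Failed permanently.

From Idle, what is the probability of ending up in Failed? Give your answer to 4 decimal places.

0.5745

Let h(s) be the probability of absorption at Failed starting from transient state s. Then h(Failed) = 1 and h(Under Repair) = 0. By first-step analysis:
h(Running) = 0.24·0 + 0.12·h(Running) + 0.36·h(Idle) + 0.28·1
h(Idle) = 0.2·0 + 0.2·h(Running) + 0.32·h(Idle) + 0.28·1
Solving: h(Running) = 0.5532, h(Idle) = 0.5745.
Starting from Idle, the probability is 0.5745.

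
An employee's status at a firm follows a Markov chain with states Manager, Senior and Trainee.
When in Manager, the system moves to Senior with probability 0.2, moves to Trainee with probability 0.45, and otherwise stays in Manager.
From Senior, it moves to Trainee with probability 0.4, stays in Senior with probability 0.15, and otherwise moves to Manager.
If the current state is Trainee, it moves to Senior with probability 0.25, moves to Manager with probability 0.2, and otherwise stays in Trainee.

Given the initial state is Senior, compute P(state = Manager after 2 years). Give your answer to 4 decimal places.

0.3050

Sum over the intermediate state after 1 year:
P = P(Senior→Manager)·P(Manager→Manager) + P(Senior→Senior)·P(Senior→Manager) + P(Senior→Trainee)·P(Trainee→Manager)
  = 0.45×0.35 + 0.15×0.45 + 0.4×0.2
  = 0.1575 + 0.0675 + 0.0800 = 0.3050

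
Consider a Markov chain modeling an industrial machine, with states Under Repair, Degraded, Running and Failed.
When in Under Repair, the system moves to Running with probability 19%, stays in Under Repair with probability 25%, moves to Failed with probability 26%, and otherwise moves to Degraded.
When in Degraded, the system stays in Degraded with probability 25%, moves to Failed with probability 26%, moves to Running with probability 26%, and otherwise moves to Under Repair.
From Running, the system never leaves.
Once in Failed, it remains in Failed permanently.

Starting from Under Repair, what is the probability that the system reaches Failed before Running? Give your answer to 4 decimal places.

Let h(s) be the probability of absorption at Failed starting from transient state s. Then h(Failed) = 1 and h(Running) = 0. By first-step analysis:
h(Under Repair) = 0.25·h(Under Repair) + 0.3·h(Degraded) + 0.19·0 + 0.26·1
h(Degraded) = 0.23·h(Under Repair) + 0.25·h(Degraded) + 0.26·0 + 0.26·1
Solving: h(Under Repair) = 0.5532, h(Degraded) = 0.5163.
Starting from Under Repair, the probability is 0.5532.

0.5532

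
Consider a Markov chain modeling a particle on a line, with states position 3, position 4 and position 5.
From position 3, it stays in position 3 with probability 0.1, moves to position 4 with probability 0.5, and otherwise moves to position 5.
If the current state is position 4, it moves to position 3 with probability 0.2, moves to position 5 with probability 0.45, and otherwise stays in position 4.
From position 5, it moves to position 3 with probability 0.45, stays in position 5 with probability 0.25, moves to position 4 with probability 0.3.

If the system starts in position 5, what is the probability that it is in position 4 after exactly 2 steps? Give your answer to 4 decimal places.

Sum over the intermediate state after 1 step:
P = P(position 5→position 3)·P(position 3→position 4) + P(position 5→position 4)·P(position 4→position 4) + P(position 5→position 5)·P(position 5→position 4)
  = 0.45×0.5 + 0.3×0.35 + 0.25×0.3
  = 0.2250 + 0.1050 + 0.0750 = 0.4050

0.4050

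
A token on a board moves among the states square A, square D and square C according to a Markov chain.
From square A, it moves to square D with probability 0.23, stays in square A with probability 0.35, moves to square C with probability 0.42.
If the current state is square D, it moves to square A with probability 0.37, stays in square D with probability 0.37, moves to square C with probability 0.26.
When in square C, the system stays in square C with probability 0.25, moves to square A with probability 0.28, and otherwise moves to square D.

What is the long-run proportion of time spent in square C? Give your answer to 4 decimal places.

0.3105

Let the stationary distribution be π with π = πP and π_1 + π_2 + π_3 = 1.
π_1 = 0.35·π_1 + 0.37·π_2 + 0.28·π_3
π_2 = 0.23·π_1 + 0.37·π_2 + 0.47·π_3
Solving with the normalization constraint gives π = (0.3353, 0.3541, 0.3105).
So the stationary probability of square C is 0.3105.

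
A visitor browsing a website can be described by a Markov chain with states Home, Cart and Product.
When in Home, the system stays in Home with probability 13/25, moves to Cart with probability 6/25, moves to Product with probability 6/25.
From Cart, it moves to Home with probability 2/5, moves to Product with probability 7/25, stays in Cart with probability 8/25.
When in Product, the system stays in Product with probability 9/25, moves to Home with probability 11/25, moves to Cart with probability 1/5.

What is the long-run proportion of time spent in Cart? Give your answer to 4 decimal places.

0.2485

Let the stationary distribution be π with π = πP and π_1 + π_2 + π_3 = 1.
π_1 = 0.52·π_1 + 0.4·π_2 + 0.44·π_3
π_2 = 0.24·π_1 + 0.32·π_2 + 0.2·π_3
Solving with the normalization constraint gives π = (0.4675, 0.2485, 0.2840).
So the stationary probability of Cart is 0.2485.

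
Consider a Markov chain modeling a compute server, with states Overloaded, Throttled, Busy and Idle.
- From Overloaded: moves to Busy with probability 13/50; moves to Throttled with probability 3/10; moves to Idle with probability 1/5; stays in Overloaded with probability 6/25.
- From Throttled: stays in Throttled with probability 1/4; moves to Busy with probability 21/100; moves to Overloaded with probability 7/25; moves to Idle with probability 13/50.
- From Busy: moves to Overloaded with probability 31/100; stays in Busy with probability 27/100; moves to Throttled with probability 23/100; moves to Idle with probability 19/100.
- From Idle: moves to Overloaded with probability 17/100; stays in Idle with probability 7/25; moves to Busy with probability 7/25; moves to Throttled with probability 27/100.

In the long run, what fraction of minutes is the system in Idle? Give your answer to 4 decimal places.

Let the stationary distribution be π with π = πP and π_1 + π_2 + π_3 + π_4 = 1.
π_1 = 0.24·π_1 + 0.28·π_2 + 0.31·π_3 + 0.17·π_4
π_2 = 0.3·π_1 + 0.25·π_2 + 0.23·π_3 + 0.27·π_4
π_3 = 0.26·π_1 + 0.21·π_2 + 0.27·π_3 + 0.28·π_4
Solving with the normalization constraint gives π = (0.2521, 0.2622, 0.2541, 0.2317).
So the stationary probability of Idle is 0.2317.

0.2317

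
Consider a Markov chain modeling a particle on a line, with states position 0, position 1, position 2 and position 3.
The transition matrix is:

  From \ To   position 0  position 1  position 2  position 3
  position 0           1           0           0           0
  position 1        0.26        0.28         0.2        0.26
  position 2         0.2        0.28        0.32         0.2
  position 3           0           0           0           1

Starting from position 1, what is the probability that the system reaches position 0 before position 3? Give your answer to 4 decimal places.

Let h(s) be the probability of absorption at position 0 starting from transient state s. Then h(position 0) = 1 and h(position 3) = 0. By first-step analysis:
h(position 1) = 0.26·1 + 0.28·h(position 1) + 0.2·h(position 2) + 0.26·0
h(position 2) = 0.2·1 + 0.28·h(position 1) + 0.32·h(position 2) + 0.2·0
Solving: h(position 1) = 0.5000, h(position 2) = 0.5000.
Starting from position 1, the probability is 0.5000.

0.5000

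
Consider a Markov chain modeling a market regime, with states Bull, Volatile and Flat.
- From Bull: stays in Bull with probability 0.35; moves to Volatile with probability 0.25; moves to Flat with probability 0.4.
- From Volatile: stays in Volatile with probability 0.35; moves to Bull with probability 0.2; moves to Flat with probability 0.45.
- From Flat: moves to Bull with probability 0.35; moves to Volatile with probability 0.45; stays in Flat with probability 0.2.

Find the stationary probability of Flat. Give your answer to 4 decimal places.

Let the stationary distribution be π with π = πP and π_1 + π_2 + π_3 = 1.
π_1 = 0.35·π_1 + 0.2·π_2 + 0.35·π_3
π_2 = 0.25·π_1 + 0.35·π_2 + 0.45·π_3
Solving with the normalization constraint gives π = (0.2967, 0.3551, 0.3481).
So the stationary probability of Flat is 0.3481.

0.3481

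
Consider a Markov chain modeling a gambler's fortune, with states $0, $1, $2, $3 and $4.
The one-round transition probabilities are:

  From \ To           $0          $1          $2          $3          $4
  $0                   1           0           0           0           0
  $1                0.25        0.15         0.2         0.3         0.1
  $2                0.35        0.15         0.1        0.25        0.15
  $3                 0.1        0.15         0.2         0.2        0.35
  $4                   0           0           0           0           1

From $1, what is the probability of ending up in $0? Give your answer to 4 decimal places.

Let h(s) be the probability of absorption at $0 starting from transient state s. Then h($0) = 1 and h($4) = 0. By first-step analysis:
h($1) = 0.25·1 + 0.15·h($1) + 0.2·h($2) + 0.3·h($3) + 0.1·0
h($2) = 0.35·1 + 0.15·h($1) + 0.1·h($2) + 0.25·h($3) + 0.15·0
h($3) = 0.1·1 + 0.15·h($1) + 0.2·h($2) + 0.2·h($3) + 0.35·0
Solving: h($1) = 0.5660, h($2) = 0.5883, h($3) = 0.3782.
Starting from $1, the probability is 0.5660.

0.5660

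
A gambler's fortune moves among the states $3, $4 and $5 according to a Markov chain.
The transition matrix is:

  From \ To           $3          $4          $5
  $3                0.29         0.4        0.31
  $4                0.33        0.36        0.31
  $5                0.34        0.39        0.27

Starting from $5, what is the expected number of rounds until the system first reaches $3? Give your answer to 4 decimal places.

Let t(s) be the expected number of rounds to first reach $3 from state s, with t($3) = 0. Conditioning on the first round:
t($4) = 1 + 0.36·t($4) + 0.31·t($5)
t($5) = 1 + 0.39·t($4) + 0.27·t($5)
Solving: t($4) = 3.0032, t($5) = 2.9743.
Expected rounds from $5 to $3: 2.9743.

2.9743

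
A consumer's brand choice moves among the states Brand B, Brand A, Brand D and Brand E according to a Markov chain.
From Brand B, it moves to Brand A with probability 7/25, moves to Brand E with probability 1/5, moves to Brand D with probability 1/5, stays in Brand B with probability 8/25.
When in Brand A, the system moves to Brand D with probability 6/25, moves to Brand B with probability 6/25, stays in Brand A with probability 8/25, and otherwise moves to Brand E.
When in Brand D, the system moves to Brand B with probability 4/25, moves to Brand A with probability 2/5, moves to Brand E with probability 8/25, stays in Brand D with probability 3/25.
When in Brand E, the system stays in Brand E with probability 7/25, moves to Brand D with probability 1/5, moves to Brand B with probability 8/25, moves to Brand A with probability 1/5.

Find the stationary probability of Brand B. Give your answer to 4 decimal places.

0.2649

Let the stationary distribution be π with π = πP and π_1 + π_2 + π_3 + π_4 = 1.
π_1 = 0.32·π_1 + 0.24·π_2 + 0.16·π_3 + 0.32·π_4
π_2 = 0.28·π_1 + 0.32·π_2 + 0.4·π_3 + 0.2·π_4
π_3 = 0.2·π_1 + 0.24·π_2 + 0.12·π_3 + 0.2·π_4
Solving with the normalization constraint gives π = (0.2649, 0.2959, 0.1961, 0.2430).
So the stationary probability of Brand B is 0.2649.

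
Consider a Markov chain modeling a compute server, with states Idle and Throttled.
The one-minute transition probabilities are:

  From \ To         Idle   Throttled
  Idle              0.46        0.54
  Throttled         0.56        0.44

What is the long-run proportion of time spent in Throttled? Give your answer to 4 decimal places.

0.4909

Let the stationary distribution be π with π = πP and π_1 + π_2 = 1.
π_1 = 0.46·π_1 + 0.56·π_2
Solving with the normalization constraint gives π = (0.5091, 0.4909).
So the stationary probability of Throttled is 0.4909.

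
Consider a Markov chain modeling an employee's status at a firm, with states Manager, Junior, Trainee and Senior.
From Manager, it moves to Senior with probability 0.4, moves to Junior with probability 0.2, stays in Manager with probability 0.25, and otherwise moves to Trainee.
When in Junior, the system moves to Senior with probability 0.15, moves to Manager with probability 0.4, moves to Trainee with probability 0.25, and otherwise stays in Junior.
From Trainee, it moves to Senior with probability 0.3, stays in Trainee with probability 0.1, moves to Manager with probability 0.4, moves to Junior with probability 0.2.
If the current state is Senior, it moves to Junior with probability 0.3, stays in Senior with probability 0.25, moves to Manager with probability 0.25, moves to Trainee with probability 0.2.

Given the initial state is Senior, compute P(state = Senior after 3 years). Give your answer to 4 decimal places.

Propagate the distribution vector 3 years from Senior.
After 0 years: (0.0000, 0.0000, 0.0000, 1.0000)
After 1 year: (0.2500, 0.3000, 0.2000, 0.2500)
After 2 years: (0.3250, 0.2250, 0.1825, 0.2675)
After 3 years: (0.3111, 0.2268, 0.1768, 0.2854)
P(in Senior after 3 years) = 0.2854

0.2854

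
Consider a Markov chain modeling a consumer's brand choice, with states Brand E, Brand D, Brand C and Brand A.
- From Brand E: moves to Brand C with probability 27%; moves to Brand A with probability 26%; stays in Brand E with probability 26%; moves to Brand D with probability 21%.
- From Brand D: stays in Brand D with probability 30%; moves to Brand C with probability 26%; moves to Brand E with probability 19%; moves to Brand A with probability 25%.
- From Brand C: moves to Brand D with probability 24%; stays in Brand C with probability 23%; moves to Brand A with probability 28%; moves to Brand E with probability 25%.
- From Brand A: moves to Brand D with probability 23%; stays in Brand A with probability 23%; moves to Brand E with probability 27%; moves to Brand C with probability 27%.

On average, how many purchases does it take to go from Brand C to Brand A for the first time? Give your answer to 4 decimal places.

Let t(s) be the expected number of purchases to first reach Brand A from state s, with t(Brand A) = 0. Conditioning on the first purchase:
t(Brand E) = 1 + 0.26·t(Brand E) + 0.21·t(Brand D) + 0.27·t(Brand C)
t(Brand D) = 1 + 0.19·t(Brand E) + 0.3·t(Brand D) + 0.26·t(Brand C)
t(Brand C) = 1 + 0.25·t(Brand E) + 0.24·t(Brand D) + 0.23·t(Brand C)
Solving: t(Brand E) = 3.8058, t(Brand D) = 3.8485, t(Brand C) = 3.7339.
Expected purchases from Brand C to Brand A: 3.7339.

3.7339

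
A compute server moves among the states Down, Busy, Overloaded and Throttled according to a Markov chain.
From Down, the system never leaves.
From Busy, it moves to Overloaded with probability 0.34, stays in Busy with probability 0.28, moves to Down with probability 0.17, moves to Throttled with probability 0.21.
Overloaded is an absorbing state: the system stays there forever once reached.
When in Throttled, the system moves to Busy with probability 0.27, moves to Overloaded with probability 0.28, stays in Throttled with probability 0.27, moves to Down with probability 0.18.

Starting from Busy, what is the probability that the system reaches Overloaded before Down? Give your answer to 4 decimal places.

Let h(s) be the probability of absorption at Overloaded starting from transient state s. Then h(Overloaded) = 1 and h(Down) = 0. By first-step analysis:
h(Busy) = 0.17·0 + 0.28·h(Busy) + 0.34·1 + 0.21·h(Throttled)
h(Throttled) = 0.18·0 + 0.27·h(Busy) + 0.28·1 + 0.27·h(Throttled)
Solving: h(Busy) = 0.6547, h(Throttled) = 0.6257.
Starting from Busy, the probability is 0.6547.

0.6547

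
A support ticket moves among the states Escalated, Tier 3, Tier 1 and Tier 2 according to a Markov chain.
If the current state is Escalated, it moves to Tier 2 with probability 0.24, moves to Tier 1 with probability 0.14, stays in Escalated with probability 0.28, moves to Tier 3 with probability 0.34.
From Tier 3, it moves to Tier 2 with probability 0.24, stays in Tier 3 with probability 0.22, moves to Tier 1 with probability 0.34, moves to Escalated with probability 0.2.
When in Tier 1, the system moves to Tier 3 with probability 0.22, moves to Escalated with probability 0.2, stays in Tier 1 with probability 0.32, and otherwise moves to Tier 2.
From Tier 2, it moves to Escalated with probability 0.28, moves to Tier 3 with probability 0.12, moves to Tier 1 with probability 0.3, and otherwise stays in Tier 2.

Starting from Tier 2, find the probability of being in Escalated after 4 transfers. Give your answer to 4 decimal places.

0.2402

Propagate the distribution vector 4 transfers from Tier 2.
After 0 transfers: (0.0000, 0.0000, 0.0000, 1.0000)
After 1 transfer: (0.2800, 0.1200, 0.3000, 0.3000)
After 2 transfers: (0.2464, 0.2236, 0.2660, 0.2640)
After 3 transfers: (0.2408, 0.2232, 0.2748, 0.2612)
After 4 transfers: (0.2402, 0.2228, 0.2759, 0.2612)
P(in Escalated after 4 transfers) = 0.2402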